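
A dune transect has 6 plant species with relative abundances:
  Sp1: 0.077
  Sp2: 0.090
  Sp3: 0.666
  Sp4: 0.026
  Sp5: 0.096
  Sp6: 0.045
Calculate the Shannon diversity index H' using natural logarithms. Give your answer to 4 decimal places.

Each pᵢ ln pᵢ term (working shown to 6 dp, full precision carried): 0.077×(-2.563950)=-0.197424, 0.09×(-2.407946)=-0.216715, 0.666×(-0.406466)=-0.270706, 0.026×(-3.649659)=-0.094891, 0.096×(-2.343407)=-0.224967, 0.045×(-3.101093)=-0.139549.
Sum = -1.144253, so H' = 1.1443.

1.1443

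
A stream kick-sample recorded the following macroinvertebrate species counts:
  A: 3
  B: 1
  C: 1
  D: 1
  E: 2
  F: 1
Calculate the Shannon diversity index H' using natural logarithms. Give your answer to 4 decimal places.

1.6770

Total N = 3+1+1+1+2+1 = 9, so the proportions are 0.333333, 0.111111, 0.111111, 0.111111, 0.222222, 0.111111 (working shown to 6 dp, full precision carried).
Each pᵢ ln pᵢ term: 0.333333×(-1.098612)=-0.366204, 0.111111×(-2.197225)=-0.244136, 0.111111×(-2.197225)=-0.244136, 0.111111×(-2.197225)=-0.244136, 0.222222×(-1.504077)=-0.334239, 0.111111×(-2.197225)=-0.244136.
Sum = -1.676988, so H' = 1.6770.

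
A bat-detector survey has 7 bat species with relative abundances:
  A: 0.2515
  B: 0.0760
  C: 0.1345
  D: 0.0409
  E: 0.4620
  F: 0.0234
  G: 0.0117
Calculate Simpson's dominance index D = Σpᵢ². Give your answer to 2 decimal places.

D = 0.2515² + 0.076² + 0.1345² + 0.0409² + 0.462² + 0.0234² + 0.0117² = 0.0633 + 0.0058 + 0.0181 + 0.0017 + 0.2134 + 0.0005 + 0.0001 = 0.3029 (working shown to 4 dp, full precision carried).
To 2 decimal places, D = 0.30.

0.30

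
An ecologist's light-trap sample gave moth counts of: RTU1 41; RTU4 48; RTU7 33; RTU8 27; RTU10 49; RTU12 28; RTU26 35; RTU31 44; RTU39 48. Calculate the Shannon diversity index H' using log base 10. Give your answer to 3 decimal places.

0.944

Total N = 41+48+33+27+49+28+35+44+48 = 353, so the proportions are 0.11615, 0.13598, 0.09348, 0.07649, 0.13881, 0.07932, 0.09915, 0.12465, 0.13598 (working shown to 5 dp, full precision carried).
Each pᵢ log₁₀ pᵢ term: 0.11615×(-0.93499)=-0.10860, 0.13598×(-0.86653)=-0.11783, 0.09348×(-1.02926)=-0.09622, 0.07649×(-1.11641)=-0.08539, 0.13881×(-0.85758)=-0.11904, 0.07932×(-1.10062)=-0.08730, 0.09915×(-1.00371)=-0.09952, 0.12465×(-0.90432)=-0.11272, 0.13598×(-0.86653)=-0.11783.
Sum = -0.94444, so H' = 0.944.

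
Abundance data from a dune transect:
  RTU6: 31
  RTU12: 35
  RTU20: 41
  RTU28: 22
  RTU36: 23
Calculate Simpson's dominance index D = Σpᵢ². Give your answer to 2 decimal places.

0.21

Total N = 31+35+41+22+23 = 152, so the proportions are 0.2039, 0.2303, 0.2697, 0.1447, 0.1513 (working shown to 4 dp, full precision carried).
D = 0.2039² + 0.2303² + 0.2697² + 0.1447² + 0.1513² = 0.0416 + 0.0530 + 0.0728 + 0.0209 + 0.0229 = 0.2112.
To 2 decimal places, D = 0.21.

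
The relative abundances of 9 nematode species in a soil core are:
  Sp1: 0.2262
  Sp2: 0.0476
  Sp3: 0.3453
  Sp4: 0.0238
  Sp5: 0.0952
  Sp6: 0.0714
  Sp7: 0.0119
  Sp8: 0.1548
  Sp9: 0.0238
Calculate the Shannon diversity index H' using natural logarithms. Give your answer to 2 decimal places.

Each pᵢ ln pᵢ term (working shown to 4 dp, full precision carried): 0.2262×(-1.4863)=-0.3362, 0.0476×(-3.0449)=-0.1449, 0.3453×(-1.0633)=-0.3672, 0.0238×(-3.7381)=-0.0890, 0.0952×(-2.3518)=-0.2239, 0.0714×(-2.6395)=-0.1885, 0.0119×(-4.4312)=-0.0527, 0.1548×(-1.8656)=-0.2888, 0.0238×(-3.7381)=-0.0890.
Sum = -1.7801, so H' = 1.78.

1.78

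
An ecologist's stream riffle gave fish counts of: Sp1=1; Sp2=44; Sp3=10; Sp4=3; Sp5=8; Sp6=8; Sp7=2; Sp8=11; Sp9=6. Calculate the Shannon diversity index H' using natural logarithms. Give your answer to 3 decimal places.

1.687

Total N = 1+44+10+3+8+8+2+11+6 = 93, so the proportions are 0.01075, 0.47312, 0.10753, 0.03226, 0.08602, 0.08602, 0.02151, 0.11828, 0.06452 (working shown to 5 dp, full precision carried).
Each pᵢ ln pᵢ term: 0.01075×(-4.53260)=-0.04874, 0.47312×(-0.74841)=-0.35409, 0.10753×(-2.23001)=-0.23979, 0.03226×(-3.43399)=-0.11077, 0.08602×(-2.45316)=-0.21102, 0.08602×(-2.45316)=-0.21102, 0.02151×(-3.83945)=-0.08257, 0.11828×(-2.13470)=-0.25249, 0.06452×(-2.74084)=-0.17683.
Sum = -1.68732, so H' = 1.687.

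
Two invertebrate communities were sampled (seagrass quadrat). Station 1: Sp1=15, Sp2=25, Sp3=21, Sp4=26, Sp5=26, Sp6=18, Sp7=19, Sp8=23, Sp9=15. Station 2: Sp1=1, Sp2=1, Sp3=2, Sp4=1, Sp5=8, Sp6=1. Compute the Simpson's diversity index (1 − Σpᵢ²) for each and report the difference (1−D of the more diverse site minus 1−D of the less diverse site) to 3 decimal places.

Station 1: N=188, proportions 0.079787, 0.132979, 0.111702, 0.138298, 0.138298, 0.095745, 0.101064, 0.12234, 0.079787, giving 1−D = 0.884507 (working shown to 6 dp, full precision carried).
Station 2: N=14, proportions 0.071429, 0.071429, 0.142857, 0.071429, 0.571429, 0.071429, giving 1−D = 0.632653.
Difference = |0.884507 − 0.632653| = 0.251854, i.e. 0.252 to 3 decimal places.

0.252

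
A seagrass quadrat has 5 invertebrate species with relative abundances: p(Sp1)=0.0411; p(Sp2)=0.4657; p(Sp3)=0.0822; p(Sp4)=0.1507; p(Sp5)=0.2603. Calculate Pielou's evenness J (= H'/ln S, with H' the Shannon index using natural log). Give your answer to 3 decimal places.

H' = −Σ pᵢ ln pᵢ = −((-0.13118) + (-0.35589) + (-0.20538) + (-0.28519) + (-0.35034)) = 1.32800 (working shown to 5 dp, full precision carried).
With S = 5 species, ln S = 1.60944, so J = 1.32800/1.60944 = 0.82513, i.e. 0.825 to 3 decimal places.

0.825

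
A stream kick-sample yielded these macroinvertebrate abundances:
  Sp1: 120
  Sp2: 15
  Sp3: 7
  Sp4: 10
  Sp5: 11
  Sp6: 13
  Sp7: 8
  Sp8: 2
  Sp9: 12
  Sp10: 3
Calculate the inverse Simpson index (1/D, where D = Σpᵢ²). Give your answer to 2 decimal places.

2.64

Total N = 120+15+7+10+11+13+8+2+12+3 = 201, so the proportions are 0.59701, 0.07463, 0.03483, 0.04975, 0.05473, 0.06468, 0.0398, 0.00995, 0.0597, 0.01493 (working shown to 5 dp, full precision carried).
D = 0.59701² + 0.07463² + 0.03483² + 0.04975² + 0.05473² + 0.06468² + 0.0398² + 0.00995² + 0.0597² + 0.01493² = 0.35643 + 0.00557 + 0.00121 + 0.00248 + 0.00299 + 0.00418 + 0.00158 + 0.00010 + 0.00356 + 0.00022 = 0.37833.
So 1/D = 2.6432, i.e. 2.64 to 2 decimal places.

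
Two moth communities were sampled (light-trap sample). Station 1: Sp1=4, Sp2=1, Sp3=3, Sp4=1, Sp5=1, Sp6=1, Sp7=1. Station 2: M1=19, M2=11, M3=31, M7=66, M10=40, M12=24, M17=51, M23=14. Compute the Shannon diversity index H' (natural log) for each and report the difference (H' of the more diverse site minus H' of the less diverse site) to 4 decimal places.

0.1775

Station 1: N=12, proportions 0.3333333, 0.0833333, 0.25, 0.0833333, 0.0833333, 0.0833333, 0.0833333, giving H' = 1.7481555 (working shown to 7 dp, full precision carried).
Station 2: N=256, proportions 0.0742188, 0.0429688, 0.1210938, 0.2578125, 0.15625, 0.09375, 0.1992188, 0.0546875, giving H' = 1.9256838.
Difference = |1.7481555 − 1.9256838| = 0.1775283, i.e. 0.1775 to 4 decimal places.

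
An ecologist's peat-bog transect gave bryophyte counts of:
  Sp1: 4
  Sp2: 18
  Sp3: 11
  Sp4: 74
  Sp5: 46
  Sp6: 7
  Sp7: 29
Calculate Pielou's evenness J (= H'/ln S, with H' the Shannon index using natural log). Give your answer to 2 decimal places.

0.82

Total N = 4+18+11+74+46+7+29 = 189, so the proportions are 0.0212, 0.0952, 0.0582, 0.3915, 0.2434, 0.037, 0.1534 (working shown to 4 dp, full precision carried).
H' = −Σ pᵢ ln pᵢ = −((-0.0816) + (-0.2239) + (-0.1655) + (-0.3671) + (-0.3439) + (-0.1221) + (-0.2876)) = 1.5918.
With S = 7 species, ln S = 1.9459, so J = 1.5918/1.9459 = 0.8180, i.e. 0.82 to 2 decimal places.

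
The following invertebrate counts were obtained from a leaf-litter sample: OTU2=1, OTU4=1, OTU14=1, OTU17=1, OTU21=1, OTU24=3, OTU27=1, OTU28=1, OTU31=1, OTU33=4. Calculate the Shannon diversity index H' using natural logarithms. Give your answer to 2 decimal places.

2.12

Total N = 1+1+1+1+1+3+1+1+1+4 = 15, so the proportions are 0.0667, 0.0667, 0.0667, 0.0667, 0.0667, 0.2, 0.0667, 0.0667, 0.0667, 0.2667 (working shown to 4 dp, full precision carried).
Each pᵢ ln pᵢ term: 0.0667×(-2.7081)=-0.1805, 0.0667×(-2.7081)=-0.1805, 0.0667×(-2.7081)=-0.1805, 0.0667×(-2.7081)=-0.1805, 0.0667×(-2.7081)=-0.1805, 0.2×(-1.6094)=-0.3219, 0.0667×(-2.7081)=-0.1805, 0.0667×(-2.7081)=-0.1805, 0.0667×(-2.7081)=-0.1805, 0.2667×(-1.3218)=-0.3525.
Sum = -2.1186, so H' = 2.12.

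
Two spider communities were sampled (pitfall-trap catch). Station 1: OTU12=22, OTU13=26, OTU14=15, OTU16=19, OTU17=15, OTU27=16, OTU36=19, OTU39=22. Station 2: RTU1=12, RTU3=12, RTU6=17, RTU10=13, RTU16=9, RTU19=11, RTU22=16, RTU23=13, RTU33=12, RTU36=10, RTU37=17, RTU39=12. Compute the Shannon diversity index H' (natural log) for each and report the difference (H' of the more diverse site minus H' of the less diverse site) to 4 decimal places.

0.4050

Station 1: N=154, proportions 0.142857, 0.168831, 0.097403, 0.123377, 0.097403, 0.103896, 0.123377, 0.142857, giving H' = 2.061576 (working shown to 6 dp, full precision carried).
Station 2: N=154, proportions 0.077922, 0.077922, 0.11039, 0.084416, 0.058442, 0.071429, 0.103896, 0.084416, 0.077922, 0.064935, 0.11039, 0.077922, giving H' = 2.466611.
Difference = |2.061576 − 2.466611| = 0.405035, i.e. 0.4050 to 4 decimal places.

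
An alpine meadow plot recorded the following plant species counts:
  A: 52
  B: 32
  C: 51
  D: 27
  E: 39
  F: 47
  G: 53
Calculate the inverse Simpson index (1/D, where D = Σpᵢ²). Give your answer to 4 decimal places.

Total N = 52+32+51+27+39+47+53 = 301, so the proportions are 0.17275748, 0.10631229, 0.16943522, 0.089701, 0.12956811, 0.15614618, 0.17607973 (working shown to 8 dp, full precision carried).
D = 0.17275748² + 0.10631229² + 0.16943522² + 0.089701² + 0.12956811² + 0.15614618² + 0.17607973² = 0.02984515 + 0.01130230 + 0.02870829 + 0.00804627 + 0.01678789 + 0.02438163 + 0.03100407 = 0.15007561.
So 1/D = 6.663308, i.e. 6.6633 to 4 decimal places.

6.6633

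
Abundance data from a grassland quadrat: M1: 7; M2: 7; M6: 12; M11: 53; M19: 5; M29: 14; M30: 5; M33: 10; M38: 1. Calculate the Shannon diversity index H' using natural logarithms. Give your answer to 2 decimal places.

Total N = 7+7+12+53+5+14+5+10+1 = 114, so the proportions are 0.0614, 0.0614, 0.1053, 0.4649, 0.0439, 0.1228, 0.0439, 0.0877, 0.0088 (working shown to 4 dp, full precision carried).
Each pᵢ ln pᵢ term: 0.0614×(-2.7903)=-0.1713, 0.0614×(-2.7903)=-0.1713, 0.1053×(-2.2513)=-0.2370, 0.4649×(-0.7659)=-0.3561, 0.0439×(-3.1268)=-0.1371, 0.1228×(-2.0971)=-0.2575, 0.0439×(-3.1268)=-0.1371, 0.0877×(-2.4336)=-0.2135, 0.0088×(-4.7362)=-0.0415.
Sum = -1.7226, so H' = 1.72.

1.72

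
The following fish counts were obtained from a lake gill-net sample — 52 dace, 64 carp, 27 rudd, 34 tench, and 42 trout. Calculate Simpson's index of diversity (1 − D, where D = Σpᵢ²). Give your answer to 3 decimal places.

0.782

Total N = 52+64+27+34+42 = 219, so the proportions are 0.23744, 0.29224, 0.12329, 0.15525, 0.19178 (working shown to 5 dp, full precision carried).
D = 0.23744² + 0.29224² + 0.12329² + 0.15525² + 0.19178² = 0.05638 + 0.08540 + 0.01520 + 0.02410 + 0.03678 = 0.21786.
So 1 − D = 0.78214, i.e. 0.782 to 3 decimal places.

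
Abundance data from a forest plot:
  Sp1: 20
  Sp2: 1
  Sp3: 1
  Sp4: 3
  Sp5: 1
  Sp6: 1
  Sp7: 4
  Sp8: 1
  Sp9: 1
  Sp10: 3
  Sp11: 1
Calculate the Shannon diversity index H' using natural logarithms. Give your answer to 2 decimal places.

Total N = 20+1+1+3+1+1+4+1+1+3+1 = 37, so the proportions are 0.5405, 0.027, 0.027, 0.0811, 0.027, 0.027, 0.1081, 0.027, 0.027, 0.0811, 0.027 (working shown to 4 dp, full precision carried).
Each pᵢ ln pᵢ term: 0.5405×(-0.6152)=-0.3325, 0.027×(-3.6109)=-0.0976, 0.027×(-3.6109)=-0.0976, 0.0811×(-2.5123)=-0.2037, 0.027×(-3.6109)=-0.0976, 0.027×(-3.6109)=-0.0976, 0.1081×(-2.2246)=-0.2405, 0.027×(-3.6109)=-0.0976, 0.027×(-3.6109)=-0.0976, 0.0811×(-2.5123)=-0.2037, 0.027×(-3.6109)=-0.0976.
Sum = -1.6636, so H' = 1.66.

1.66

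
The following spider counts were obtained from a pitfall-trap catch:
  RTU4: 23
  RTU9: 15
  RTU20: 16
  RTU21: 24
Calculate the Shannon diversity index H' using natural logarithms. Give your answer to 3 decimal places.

Total N = 23+15+16+24 = 78, so the proportions are 0.29487, 0.19231, 0.20513, 0.30769 (working shown to 5 dp, full precision carried).
Each pᵢ ln pᵢ term: 0.29487×(-1.22121)=-0.36010, 0.19231×(-1.64866)=-0.31705, 0.20513×(-1.58412)=-0.32495, 0.30769×(-1.17865)=-0.36266.
Sum = -1.36476, so H' = 1.365.

1.365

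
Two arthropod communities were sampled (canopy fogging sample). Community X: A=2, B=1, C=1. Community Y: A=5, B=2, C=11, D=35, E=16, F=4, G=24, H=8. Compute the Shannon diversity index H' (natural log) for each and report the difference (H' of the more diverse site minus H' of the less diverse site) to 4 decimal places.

0.7279

Community X: N=4, proportions 0.5, 0.25, 0.25, giving H' = 1.039721 (working shown to 6 dp, full precision carried).
Community Y: N=105, proportions 0.047619, 0.019048, 0.104762, 0.333333, 0.152381, 0.038095, 0.228571, 0.07619, giving H' = 1.767647.
Difference = |1.039721 − 1.767647| = 0.727926, i.e. 0.7279 to 4 decimal places.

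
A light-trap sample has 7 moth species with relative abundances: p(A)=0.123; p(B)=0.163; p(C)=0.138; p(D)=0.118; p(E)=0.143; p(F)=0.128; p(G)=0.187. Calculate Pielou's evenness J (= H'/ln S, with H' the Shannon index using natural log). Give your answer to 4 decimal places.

H' = −Σ pᵢ ln pᵢ = −((-0.257755) + (-0.295683) + (-0.273309) + (-0.252174) + (-0.278122) + (-0.263133) + (-0.313533)) = 1.933710 (working shown to 6 dp, full precision carried).
With S = 7 species, ln S = 1.945910, so J = 1.933710/1.945910 = 0.993730, i.e. 0.9937 to 4 decimal places.

0.9937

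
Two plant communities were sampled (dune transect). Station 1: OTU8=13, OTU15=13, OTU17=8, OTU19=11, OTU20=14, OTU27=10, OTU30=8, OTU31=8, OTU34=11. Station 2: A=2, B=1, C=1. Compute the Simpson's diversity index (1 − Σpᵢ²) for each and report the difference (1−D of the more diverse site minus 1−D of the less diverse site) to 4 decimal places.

Station 1: N=96, proportions 0.135417, 0.135417, 0.083333, 0.114583, 0.145833, 0.104167, 0.083333, 0.083333, 0.114583, giving 1−D = 0.884115 (working shown to 6 dp, full precision carried).
Station 2: N=4, proportions 0.5, 0.25, 0.25, giving 1−D = 0.625000.
Difference = |0.884115 − 0.625000| = 0.259115, i.e. 0.2591 to 4 decimal places.

0.2591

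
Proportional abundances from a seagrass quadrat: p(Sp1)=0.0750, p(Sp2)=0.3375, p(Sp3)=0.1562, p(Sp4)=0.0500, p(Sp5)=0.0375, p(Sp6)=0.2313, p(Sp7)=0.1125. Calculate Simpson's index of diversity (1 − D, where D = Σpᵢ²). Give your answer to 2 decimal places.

0.79

D = 0.075² + 0.3375² + 0.1562² + 0.05² + 0.0375² + 0.2313² + 0.1125² = 0.0056 + 0.1139 + 0.0244 + 0.0025 + 0.0014 + 0.0535 + 0.0127 = 0.2140 (working shown to 4 dp, full precision carried).
So 1 − D = 0.7860, i.e. 0.79 to 2 decimal places.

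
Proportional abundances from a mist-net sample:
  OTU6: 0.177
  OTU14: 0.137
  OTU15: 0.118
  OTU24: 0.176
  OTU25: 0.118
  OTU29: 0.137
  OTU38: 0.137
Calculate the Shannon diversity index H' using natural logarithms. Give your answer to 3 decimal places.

1.934

Each pᵢ ln pᵢ term (working shown to 5 dp, full precision carried): 0.177×(-1.73161)=-0.30649, 0.137×(-1.98777)=-0.27233, 0.118×(-2.13707)=-0.25217, 0.176×(-1.73727)=-0.30576, 0.118×(-2.13707)=-0.25217, 0.137×(-1.98777)=-0.27233, 0.137×(-1.98777)=-0.27233.
Sum = -1.93358, so H' = 1.934.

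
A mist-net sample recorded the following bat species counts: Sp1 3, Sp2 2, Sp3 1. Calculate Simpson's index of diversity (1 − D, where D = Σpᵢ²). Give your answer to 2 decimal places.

0.61

Total N = 3+2+1 = 6, so the proportions are 0.5, 0.3333, 0.1667 (working shown to 4 dp, full precision carried).
D = 0.5² + 0.3333² + 0.1667² = 0.2500 + 0.1111 + 0.0278 = 0.3889.
So 1 − D = 0.6111, i.e. 0.61 to 2 decimal places.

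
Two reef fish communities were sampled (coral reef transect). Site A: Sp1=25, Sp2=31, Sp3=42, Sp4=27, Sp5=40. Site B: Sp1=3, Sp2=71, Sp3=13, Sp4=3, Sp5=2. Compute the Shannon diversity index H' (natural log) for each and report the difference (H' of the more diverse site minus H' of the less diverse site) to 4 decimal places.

0.8051

Site A: N=165, proportions 0.151515, 0.187879, 0.254545, 0.163636, 0.242424, giving H' = 1.588064 (working shown to 6 dp, full precision carried).
Site B: N=92, proportions 0.032609, 0.771739, 0.141304, 0.032609, 0.021739, giving H' = 0.782956.
Difference = |1.588064 − 0.782956| = 0.805108, i.e. 0.8051 to 4 decimal places.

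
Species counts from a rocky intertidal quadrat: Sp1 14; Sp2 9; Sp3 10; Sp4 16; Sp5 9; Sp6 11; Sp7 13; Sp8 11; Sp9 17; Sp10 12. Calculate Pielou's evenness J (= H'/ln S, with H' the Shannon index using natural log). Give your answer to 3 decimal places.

0.990

Total N = 14+9+10+16+9+11+13+11+17+12 = 122, so the proportions are 0.11475, 0.07377, 0.08197, 0.13115, 0.07377, 0.09016, 0.10656, 0.09016, 0.13934, 0.09836 (working shown to 5 dp, full precision carried).
H' = −Σ pᵢ ln pᵢ = −((-0.24844) + (-0.19230) + (-0.20504) + (-0.26642) + (-0.19230) + (-0.21695) + (-0.23859) + (-0.21695) + (-0.27462) + (-0.22811)) = 2.27971.
With S = 10 species, ln S = 2.30259, so J = 2.27971/2.30259 = 0.99007, i.e. 0.990 to 3 decimal places.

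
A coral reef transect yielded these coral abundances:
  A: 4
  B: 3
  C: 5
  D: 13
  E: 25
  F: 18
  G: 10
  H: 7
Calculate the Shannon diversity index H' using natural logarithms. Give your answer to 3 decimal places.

1.862

Total N = 4+3+5+13+25+18+10+7 = 85, so the proportions are 0.04706, 0.03529, 0.05882, 0.15294, 0.29412, 0.21176, 0.11765, 0.08235 (working shown to 5 dp, full precision carried).
Each pᵢ ln pᵢ term: 0.04706×(-3.05636)=-0.14383, 0.03529×(-3.34404)=-0.11802, 0.05882×(-2.83321)=-0.16666, 0.15294×(-1.87770)=-0.28718, 0.29412×(-1.22378)=-0.35993, 0.21176×(-1.55228)=-0.32872, 0.11765×(-2.14007)=-0.25177, 0.08235×(-2.49674)=-0.20561.
Sum = -1.86173, so H' = 1.862.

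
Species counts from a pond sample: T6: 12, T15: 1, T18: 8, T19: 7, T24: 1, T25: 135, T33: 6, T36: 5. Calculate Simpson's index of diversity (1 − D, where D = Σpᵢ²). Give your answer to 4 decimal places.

Total N = 12+1+8+7+1+135+6+5 = 175, so the proportions are 0.068571, 0.005714, 0.045714, 0.04, 0.005714, 0.771429, 0.034286, 0.028571 (working shown to 6 dp, full precision carried).
D = 0.068571² + 0.005714² + 0.045714² + 0.04² + 0.005714² + 0.771429² + 0.034286² + 0.028571² = 0.004702 + 0.000033 + 0.002090 + 0.001600 + 0.000033 + 0.595102 + 0.001176 + 0.000816 = 0.605551.
So 1 − D = 0.394449, i.e. 0.3944 to 4 decimal places.

0.3944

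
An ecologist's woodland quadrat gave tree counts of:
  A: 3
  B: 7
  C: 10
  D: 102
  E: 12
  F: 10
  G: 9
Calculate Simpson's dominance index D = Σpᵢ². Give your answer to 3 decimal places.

0.465

Total N = 3+7+10+102+12+10+9 = 153, so the proportions are 0.01961, 0.04575, 0.06536, 0.66667, 0.07843, 0.06536, 0.05882 (working shown to 5 dp, full precision carried).
D = 0.01961² + 0.04575² + 0.06536² + 0.66667² + 0.07843² + 0.06536² + 0.05882² = 0.00038 + 0.00209 + 0.00427 + 0.44444 + 0.00615 + 0.00427 + 0.00346 = 0.46508.
To 3 decimal places, D = 0.465.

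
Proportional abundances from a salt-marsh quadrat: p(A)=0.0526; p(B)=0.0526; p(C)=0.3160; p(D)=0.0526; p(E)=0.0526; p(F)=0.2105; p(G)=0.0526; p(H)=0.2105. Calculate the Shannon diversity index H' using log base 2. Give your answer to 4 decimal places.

Each pᵢ log₂ pᵢ term (working shown to 6 dp, full precision carried): 0.0526×(-4.248793)=-0.223487, 0.0526×(-4.248793)=-0.223487, 0.316×(-1.662004)=-0.525193, 0.0526×(-4.248793)=-0.223487, 0.0526×(-4.248793)=-0.223487, 0.2105×(-2.248108)=-0.473227, 0.0526×(-4.248793)=-0.223487, 0.2105×(-2.248108)=-0.473227.
Sum = -2.589079, so H' = 2.5891.

2.5891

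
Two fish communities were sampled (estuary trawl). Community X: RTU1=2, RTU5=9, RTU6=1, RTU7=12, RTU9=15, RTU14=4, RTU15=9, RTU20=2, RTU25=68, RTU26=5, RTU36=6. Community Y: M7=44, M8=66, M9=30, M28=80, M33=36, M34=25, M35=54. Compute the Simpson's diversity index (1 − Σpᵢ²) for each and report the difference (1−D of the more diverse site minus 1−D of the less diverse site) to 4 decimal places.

Community X: N=133, proportions 0.015038, 0.067669, 0.007519, 0.090226, 0.112782, 0.030075, 0.067669, 0.015038, 0.511278, 0.037594, 0.045113, giving 1−D = 0.703714 (working shown to 6 dp, full precision carried).
Community Y: N=335, proportions 0.131343, 0.197015, 0.089552, 0.238806, 0.107463, 0.074627, 0.161194, giving 1−D = 0.835785.
Difference = |0.703714 − 0.835785| = 0.132071, i.e. 0.1321 to 4 decimal places.

0.1321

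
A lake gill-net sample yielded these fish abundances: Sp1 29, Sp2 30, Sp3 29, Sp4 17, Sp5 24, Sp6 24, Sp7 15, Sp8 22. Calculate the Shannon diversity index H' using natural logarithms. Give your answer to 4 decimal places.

2.0540

Total N = 29+30+29+17+24+24+15+22 = 190, so the proportions are 0.152632, 0.157895, 0.152632, 0.089474, 0.126316, 0.126316, 0.078947, 0.115789 (working shown to 6 dp, full precision carried).
Each pᵢ ln pᵢ term: 0.152632×(-1.879728)=-0.286906, 0.157895×(-1.845827)=-0.291446, 0.152632×(-1.879728)=-0.286906, 0.089474×(-2.413811)=-0.215973, 0.126316×(-2.068970)=-0.261344, 0.126316×(-2.068970)=-0.261344, 0.078947×(-2.538974)=-0.200445, 0.115789×(-2.155982)=-0.249640.
Sum = -2.054003, so H' = 2.0540.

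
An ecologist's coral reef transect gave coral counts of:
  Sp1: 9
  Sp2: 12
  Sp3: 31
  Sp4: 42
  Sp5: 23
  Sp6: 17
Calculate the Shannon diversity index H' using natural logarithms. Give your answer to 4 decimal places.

1.6642

Total N = 9+12+31+42+23+17 = 134, so the proportions are 0.067164, 0.089552, 0.231343, 0.313433, 0.171642, 0.126866 (working shown to 6 dp, full precision carried).
Each pᵢ ln pᵢ term: 0.067164×(-2.700615)=-0.181385, 0.089552×(-2.412933)=-0.216084, 0.231343×(-1.463853)=-0.338652, 0.313433×(-1.160170)=-0.363635, 0.171642×(-1.762346)=-0.302492, 0.126866×(-2.064626)=-0.261930.
Sum = -1.664178, so H' = 1.6642.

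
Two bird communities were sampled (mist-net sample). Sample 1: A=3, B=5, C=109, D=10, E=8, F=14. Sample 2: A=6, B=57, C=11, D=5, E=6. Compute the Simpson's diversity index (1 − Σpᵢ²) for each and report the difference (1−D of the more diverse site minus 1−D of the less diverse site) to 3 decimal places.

0.073

Sample 1: N=149, proportions 0.02013, 0.03356, 0.73154, 0.06711, 0.05369, 0.09396, giving 1−D = 0.44710 (working shown to 5 dp, full precision carried).
Sample 2: N=85, proportions 0.07059, 0.67059, 0.12941, 0.05882, 0.07059, giving 1−D = 0.52014.
Difference = |0.44710 − 0.52014| = 0.07304, i.e. 0.073 to 3 decimal places.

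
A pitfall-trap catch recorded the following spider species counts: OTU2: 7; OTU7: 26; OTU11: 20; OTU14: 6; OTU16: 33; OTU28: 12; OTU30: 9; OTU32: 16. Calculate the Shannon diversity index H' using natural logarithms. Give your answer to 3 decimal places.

1.927

Total N = 7+26+20+6+33+12+9+16 = 129, so the proportions are 0.05426, 0.20155, 0.15504, 0.04651, 0.25581, 0.09302, 0.06977, 0.12403 (working shown to 5 dp, full precision carried).
Each pᵢ ln pᵢ term: 0.05426×(-2.91390)=-0.15812, 0.20155×(-1.60172)=-0.32283, 0.15504×(-1.86408)=-0.28900, 0.04651×(-3.06805)=-0.14270, 0.25581×(-1.36330)=-0.34875, 0.09302×(-2.37491)=-0.22092, 0.06977×(-2.66259)=-0.18576, 0.12403×(-2.08722)=-0.25888.
Sum = -1.92697, so H' = 1.927.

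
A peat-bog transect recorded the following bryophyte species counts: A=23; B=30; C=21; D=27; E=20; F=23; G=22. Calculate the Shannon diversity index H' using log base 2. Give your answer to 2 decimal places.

Total N = 23+30+21+27+20+23+22 = 166, so the proportions are 0.1386, 0.1807, 0.1265, 0.1627, 0.1205, 0.1386, 0.1325 (working shown to 4 dp, full precision carried).
Each pᵢ log₂ pᵢ term: 0.1386×(-2.8515)=-0.3951, 0.1807×(-2.4681)=-0.4461, 0.1265×(-2.9827)=-0.3773, 0.1627×(-2.6202)=-0.4262, 0.1205×(-3.0531)=-0.3678, 0.1386×(-2.8515)=-0.3951, 0.1325×(-2.9156)=-0.3864.
Sum = -2.7940, so H' = 2.79.

2.79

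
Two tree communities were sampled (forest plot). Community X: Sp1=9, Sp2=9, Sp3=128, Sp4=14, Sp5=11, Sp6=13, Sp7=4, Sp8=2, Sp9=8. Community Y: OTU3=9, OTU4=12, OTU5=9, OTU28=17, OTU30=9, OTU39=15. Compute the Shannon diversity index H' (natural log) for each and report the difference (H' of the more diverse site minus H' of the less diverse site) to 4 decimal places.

0.4120

Community X: N=198, proportions 0.045455, 0.045455, 0.646465, 0.070707, 0.055556, 0.065657, 0.020202, 0.010101, 0.040404, giving H' = 1.344606 (working shown to 6 dp, full precision carried).
Community Y: N=71, proportions 0.126761, 0.169014, 0.126761, 0.239437, 0.126761, 0.211268, giving H' = 1.756633.
Difference = |1.344606 − 1.756633| = 0.412027, i.e. 0.4120 to 4 decimal places.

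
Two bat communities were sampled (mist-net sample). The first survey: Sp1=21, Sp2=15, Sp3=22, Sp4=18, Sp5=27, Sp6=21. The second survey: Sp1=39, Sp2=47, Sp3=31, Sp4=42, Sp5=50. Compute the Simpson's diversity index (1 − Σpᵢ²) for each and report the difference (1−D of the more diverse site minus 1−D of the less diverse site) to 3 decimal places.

The first survey: N=124, proportions 0.16935, 0.12097, 0.17742, 0.14516, 0.21774, 0.16935, giving 1−D = 0.82804 (working shown to 5 dp, full precision carried).
The second survey: N=209, proportions 0.1866, 0.22488, 0.14833, 0.20096, 0.23923, giving 1−D = 0.79499.
Difference = |0.82804 − 0.79499| = 0.03305, i.e. 0.033 to 3 decimal places.

0.033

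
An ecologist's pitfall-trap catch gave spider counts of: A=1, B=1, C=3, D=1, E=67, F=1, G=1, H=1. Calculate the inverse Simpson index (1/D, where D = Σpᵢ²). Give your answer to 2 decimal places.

1.28

Total N = 1+1+3+1+67+1+1+1 = 76, so the proportions are 0.01316, 0.01316, 0.03947, 0.01316, 0.88158, 0.01316, 0.01316, 0.01316 (working shown to 5 dp, full precision carried).
D = 0.01316² + 0.01316² + 0.03947² + 0.01316² + 0.88158² + 0.01316² + 0.01316² + 0.01316² = 0.00017 + 0.00017 + 0.00156 + 0.00017 + 0.77718 + 0.00017 + 0.00017 + 0.00017 = 0.77978.
So 1/D = 1.2824, i.e. 1.28 to 2 decimal places.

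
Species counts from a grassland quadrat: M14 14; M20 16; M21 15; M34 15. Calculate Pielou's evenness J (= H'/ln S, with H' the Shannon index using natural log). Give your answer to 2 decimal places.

1.00

Total N = 14+16+15+15 = 60, so the proportions are 0.2333, 0.2667, 0.25, 0.25 (working shown to 4 dp, full precision carried).
H' = −Σ pᵢ ln pᵢ = −((-0.3396) + (-0.3525) + (-0.3466) + (-0.3466)) = 1.3852.
With S = 4 species, ln S = 1.3863, so J = 1.3852/1.3863 = 0.9992, i.e. 1.00 to 2 decimal places.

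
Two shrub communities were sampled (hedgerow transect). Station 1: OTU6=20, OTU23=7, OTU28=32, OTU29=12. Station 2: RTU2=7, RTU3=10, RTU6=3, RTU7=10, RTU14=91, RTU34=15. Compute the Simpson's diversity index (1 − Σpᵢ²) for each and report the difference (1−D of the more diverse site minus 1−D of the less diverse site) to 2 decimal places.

0.15

Station 1: N=71, proportions 0.28169, 0.09859, 0.4507, 0.16901, giving 1−D = 0.67923 (working shown to 5 dp, full precision carried).
Station 2: N=136, proportions 0.05147, 0.07353, 0.02206, 0.07353, 0.66912, 0.11029, giving 1−D = 0.52617.
Difference = |0.67923 − 0.52617| = 0.15306, i.e. 0.15 to 2 decimal places.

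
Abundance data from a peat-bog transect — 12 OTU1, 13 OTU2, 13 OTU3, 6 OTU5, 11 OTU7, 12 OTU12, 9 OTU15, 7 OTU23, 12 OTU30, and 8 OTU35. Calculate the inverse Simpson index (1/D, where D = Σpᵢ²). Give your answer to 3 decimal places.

Total N = 12+13+13+6+11+12+9+7+12+8 = 103, so the proportions are 0.1165049, 0.1262136, 0.1262136, 0.0582524, 0.1067961, 0.1165049, 0.0873786, 0.0679612, 0.1165049, 0.0776699 (working shown to 7 dp, full precision carried).
D = 0.1165049² + 0.1262136² + 0.1262136² + 0.0582524² + 0.1067961² + 0.1165049² + 0.0873786² + 0.0679612² + 0.1165049² + 0.0776699² = 0.0135734 + 0.0159299 + 0.0159299 + 0.0033933 + 0.0114054 + 0.0135734 + 0.0076350 + 0.0046187 + 0.0135734 + 0.0060326 = 0.1056650.
So 1/D = 9.46387, i.e. 9.464 to 3 decimal places.

9.464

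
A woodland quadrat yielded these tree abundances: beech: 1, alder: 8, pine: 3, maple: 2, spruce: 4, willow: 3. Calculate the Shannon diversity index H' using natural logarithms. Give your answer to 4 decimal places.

1.6084

Total N = 1+8+3+2+4+3 = 21, so the proportions are 0.047619, 0.380952, 0.142857, 0.095238, 0.190476, 0.142857 (working shown to 6 dp, full precision carried).
Each pᵢ ln pᵢ term: 0.047619×(-3.044522)=-0.144977, 0.380952×(-0.965081)=-0.367650, 0.142857×(-1.945910)=-0.277987, 0.095238×(-2.351375)=-0.223941, 0.190476×(-1.658228)=-0.315853, 0.142857×(-1.945910)=-0.277987.
Sum = -1.608395, so H' = 1.6084.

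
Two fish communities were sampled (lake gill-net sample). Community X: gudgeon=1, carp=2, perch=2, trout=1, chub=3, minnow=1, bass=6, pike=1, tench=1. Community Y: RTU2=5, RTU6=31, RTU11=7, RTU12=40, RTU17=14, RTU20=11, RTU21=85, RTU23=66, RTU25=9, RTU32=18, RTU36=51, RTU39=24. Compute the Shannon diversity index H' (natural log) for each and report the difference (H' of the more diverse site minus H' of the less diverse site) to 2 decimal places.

Community X: N=18, proportions 0.05556, 0.11111, 0.11111, 0.05556, 0.16667, 0.05556, 0.33333, 0.05556, 0.05556, giving H' = 1.95598 (working shown to 5 dp, full precision carried).
Community Y: N=361, proportions 0.01385, 0.08587, 0.01939, 0.1108, 0.03878, 0.03047, 0.23546, 0.18283, 0.02493, 0.04986, 0.14127, 0.06648, giving H' = 2.17214.
Difference = |1.95598 − 2.17214| = 0.21616, i.e. 0.22 to 2 decimal places.

0.22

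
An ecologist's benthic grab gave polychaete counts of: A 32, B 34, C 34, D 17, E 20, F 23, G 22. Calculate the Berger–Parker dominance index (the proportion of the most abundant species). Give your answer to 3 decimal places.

0.187

Total N = 32+34+34+17+20+23+22 = 182, so the proportions are 0.17582, 0.18681, 0.18681, 0.09341, 0.10989, 0.12637, 0.12088 (working shown to 5 dp, full precision carried).
The largest proportion is 0.18681, i.e. d = 0.187 to 3 decimal places.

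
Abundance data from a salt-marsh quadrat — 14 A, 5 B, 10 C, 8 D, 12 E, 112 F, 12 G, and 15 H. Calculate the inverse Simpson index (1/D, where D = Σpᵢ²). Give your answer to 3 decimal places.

2.629

Total N = 14+5+10+8+12+112+12+15 = 188, so the proportions are 0.074468, 0.026596, 0.053191, 0.042553, 0.06383, 0.595745, 0.06383, 0.079787 (working shown to 6 dp, full precision carried).
D = 0.074468² + 0.026596² + 0.053191² + 0.042553² + 0.06383² + 0.595745² + 0.06383² + 0.079787² = 0.005545 + 0.000707 + 0.002829 + 0.001811 + 0.004074 + 0.354912 + 0.004074 + 0.006366 = 0.380319.
So 1/D = 2.62937, i.e. 2.629 to 3 decimal places.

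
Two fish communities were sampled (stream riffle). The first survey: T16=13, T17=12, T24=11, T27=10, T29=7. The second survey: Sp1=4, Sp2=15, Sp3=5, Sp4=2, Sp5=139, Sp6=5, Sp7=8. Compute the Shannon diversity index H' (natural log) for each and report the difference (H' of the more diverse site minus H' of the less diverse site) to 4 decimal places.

0.7120

The first survey: N=53, proportions 0.24528302, 0.22641509, 0.20754717, 0.18867925, 0.13207547, giving H' = 1.58939962 (working shown to 8 dp, full precision carried).
The second survey: N=178, proportions 0.02247191, 0.08426966, 0.02808989, 0.01123596, 0.78089888, 0.02808989, 0.04494382, giving H' = 0.87743516.
Difference = |1.58939962 − 0.87743516| = 0.71196446, i.e. 0.7120 to 4 decimal places.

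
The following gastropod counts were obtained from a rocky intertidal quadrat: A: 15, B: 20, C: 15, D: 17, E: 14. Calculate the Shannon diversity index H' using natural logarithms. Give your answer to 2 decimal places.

1.60

Total N = 15+20+15+17+14 = 81, so the proportions are 0.1852, 0.2469, 0.1852, 0.2099, 0.1728 (working shown to 4 dp, full precision carried).
Each pᵢ ln pᵢ term: 0.1852×(-1.6864)=-0.3123, 0.2469×(-1.3987)=-0.3454, 0.1852×(-1.6864)=-0.3123, 0.2099×(-1.5612)=-0.3277, 0.1728×(-1.7554)=-0.3034.
Sum = -1.6010, so H' = 1.60.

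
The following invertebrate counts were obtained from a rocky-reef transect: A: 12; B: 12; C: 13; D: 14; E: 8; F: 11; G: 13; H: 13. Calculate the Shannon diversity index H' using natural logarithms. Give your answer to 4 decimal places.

2.0682

Total N = 12+12+13+14+8+11+13+13 = 96, so the proportions are 0.125, 0.125, 0.135417, 0.145833, 0.083333, 0.114583, 0.135417, 0.135417 (working shown to 6 dp, full precision carried).
Each pᵢ ln pᵢ term: 0.125×(-2.079442)=-0.259930, 0.125×(-2.079442)=-0.259930, 0.135417×(-1.999399)=-0.270752, 0.145833×(-1.925291)=-0.280772, 0.083333×(-2.484907)=-0.207076, 0.114583×(-2.166453)=-0.248239, 0.135417×(-1.999399)=-0.270752, 0.135417×(-1.999399)=-0.270752.
Sum = -2.068203, so H' = 2.0682.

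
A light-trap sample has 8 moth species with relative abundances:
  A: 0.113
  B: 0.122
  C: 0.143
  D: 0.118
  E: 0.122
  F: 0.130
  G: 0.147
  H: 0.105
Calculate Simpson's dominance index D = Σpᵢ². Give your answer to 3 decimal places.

D = 0.113² + 0.122² + 0.143² + 0.118² + 0.122² + 0.13² + 0.147² + 0.105² = 0.01277 + 0.01488 + 0.02045 + 0.01392 + 0.01488 + 0.01690 + 0.02161 + 0.01102 = 0.12644 (working shown to 5 dp, full precision carried).
To 3 decimal places, D = 0.126.

0.126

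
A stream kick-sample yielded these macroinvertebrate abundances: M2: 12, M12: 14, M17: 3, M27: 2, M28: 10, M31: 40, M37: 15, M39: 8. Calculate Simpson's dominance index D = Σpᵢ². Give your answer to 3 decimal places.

0.217

Total N = 12+14+3+2+10+40+15+8 = 104, so the proportions are 0.11538, 0.13462, 0.02885, 0.01923, 0.09615, 0.38462, 0.14423, 0.07692 (working shown to 5 dp, full precision carried).
D = 0.11538² + 0.13462² + 0.02885² + 0.01923² + 0.09615² + 0.38462² + 0.14423² + 0.07692² = 0.01331 + 0.01812 + 0.00083 + 0.00037 + 0.00925 + 0.14793 + 0.02080 + 0.00592 = 0.21653.
To 3 decimal places, D = 0.217.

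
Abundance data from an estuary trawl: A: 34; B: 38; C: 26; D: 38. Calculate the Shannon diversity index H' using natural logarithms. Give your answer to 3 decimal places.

1.375

Total N = 34+38+26+38 = 136, so the proportions are 0.25, 0.27941, 0.19118, 0.27941 (working shown to 5 dp, full precision carried).
Each pᵢ ln pᵢ term: 0.25×(-1.38629)=-0.34657, 0.27941×(-1.27507)=-0.35627, 0.19118×(-1.65456)=-0.31631, 0.27941×(-1.27507)=-0.35627.
Sum = -1.37542, so H' = 1.375.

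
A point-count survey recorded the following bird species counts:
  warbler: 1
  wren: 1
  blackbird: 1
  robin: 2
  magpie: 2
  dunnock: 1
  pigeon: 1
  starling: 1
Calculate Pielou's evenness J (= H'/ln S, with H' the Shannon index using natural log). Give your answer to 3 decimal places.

0.974

Total N = 1+1+1+2+2+1+1+1 = 10, so the proportions are 0.1, 0.1, 0.1, 0.2, 0.2, 0.1, 0.1, 0.1 (working shown to 5 dp, full precision carried).
H' = −Σ pᵢ ln pᵢ = −((-0.23026) + (-0.23026) + (-0.23026) + (-0.32189) + (-0.32189) + (-0.23026) + (-0.23026) + (-0.23026)) = 2.02533.
With S = 8 species, ln S = 2.07944, so J = 2.02533/2.07944 = 0.97398, i.e. 0.974 to 3 decimal places.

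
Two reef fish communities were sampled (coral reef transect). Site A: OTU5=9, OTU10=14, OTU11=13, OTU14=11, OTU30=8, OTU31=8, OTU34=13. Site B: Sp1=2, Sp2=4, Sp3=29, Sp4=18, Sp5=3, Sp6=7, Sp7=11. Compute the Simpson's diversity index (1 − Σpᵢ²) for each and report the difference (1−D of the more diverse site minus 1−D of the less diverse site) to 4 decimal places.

Site A: N=76, proportions 0.1184211, 0.1842105, 0.1710526, 0.1447368, 0.1052632, 0.1052632, 0.1710526, giving 1−D = 0.8504155 (working shown to 7 dp, full precision carried).
Site B: N=74, proportions 0.027027, 0.0540541, 0.3918919, 0.2432432, 0.0405405, 0.0945946, 0.1486486, giving 1−D = 0.7509131.
Difference = |0.8504155 − 0.7509131| = 0.0995024, i.e. 0.0995 to 4 decimal places.

0.0995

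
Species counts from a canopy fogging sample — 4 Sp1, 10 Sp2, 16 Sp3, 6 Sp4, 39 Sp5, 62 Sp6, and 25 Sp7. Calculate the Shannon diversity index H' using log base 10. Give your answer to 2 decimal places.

0.70

Total N = 4+10+16+6+39+62+25 = 162, so the proportions are 0.0247, 0.0617, 0.0988, 0.037, 0.2407, 0.3827, 0.1543 (working shown to 4 dp, full precision carried).
Each pᵢ log₁₀ pᵢ term: 0.0247×(-1.6075)=-0.0397, 0.0617×(-1.2095)=-0.0747, 0.0988×(-1.0054)=-0.0993, 0.037×(-1.4314)=-0.0530, 0.2407×(-0.6185)=-0.1489, 0.3827×(-0.4171)=-0.1596, 0.1543×(-0.8116)=-0.1252.
Sum = -0.7004, so H' = 0.70.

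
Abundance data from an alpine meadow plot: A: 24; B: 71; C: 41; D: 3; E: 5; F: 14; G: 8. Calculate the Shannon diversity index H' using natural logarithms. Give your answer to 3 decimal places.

1.521

Total N = 24+71+41+3+5+14+8 = 166, so the proportions are 0.14458, 0.42771, 0.24699, 0.01807, 0.03012, 0.08434, 0.04819 (working shown to 5 dp, full precision carried).
Each pᵢ ln pᵢ term: 0.14458×(-1.93393)=-0.27960, 0.42771×(-0.84931)=-0.36326, 0.24699×(-1.39842)=-0.34539, 0.01807×(-4.01338)=-0.07253, 0.03012×(-3.50255)=-0.10550, 0.08434×(-2.47293)=-0.20856, 0.04819×(-3.03255)=-0.14615.
Sum = -1.52099, so H' = 1.521.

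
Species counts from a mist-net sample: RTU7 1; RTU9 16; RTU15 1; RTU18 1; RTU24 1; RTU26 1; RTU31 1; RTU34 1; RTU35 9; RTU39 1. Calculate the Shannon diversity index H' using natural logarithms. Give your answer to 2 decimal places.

1.55

Total N = 1+16+1+1+1+1+1+1+9+1 = 33, so the proportions are 0.0303, 0.4848, 0.0303, 0.0303, 0.0303, 0.0303, 0.0303, 0.0303, 0.2727, 0.0303 (working shown to 4 dp, full precision carried).
Each pᵢ ln pᵢ term: 0.0303×(-3.4965)=-0.1060, 0.4848×(-0.7239)=-0.3510, 0.0303×(-3.4965)=-0.1060, 0.0303×(-3.4965)=-0.1060, 0.0303×(-3.4965)=-0.1060, 0.0303×(-3.4965)=-0.1060, 0.0303×(-3.4965)=-0.1060, 0.0303×(-3.4965)=-0.1060, 0.2727×(-1.2993)=-0.3543, 0.0303×(-3.4965)=-0.1060.
Sum = -1.5530, so H' = 1.55.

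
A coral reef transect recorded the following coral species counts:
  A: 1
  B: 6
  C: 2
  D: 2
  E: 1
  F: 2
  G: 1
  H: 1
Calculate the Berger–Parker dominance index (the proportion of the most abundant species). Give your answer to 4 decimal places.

Total N = 1+6+2+2+1+2+1+1 = 16, so the proportions are 0.0625, 0.375, 0.125, 0.125, 0.0625, 0.125, 0.0625, 0.0625 (working shown to 6 dp, full precision carried).
The largest proportion is 0.375, i.e. d = 0.3750 to 4 decimal places.

0.3750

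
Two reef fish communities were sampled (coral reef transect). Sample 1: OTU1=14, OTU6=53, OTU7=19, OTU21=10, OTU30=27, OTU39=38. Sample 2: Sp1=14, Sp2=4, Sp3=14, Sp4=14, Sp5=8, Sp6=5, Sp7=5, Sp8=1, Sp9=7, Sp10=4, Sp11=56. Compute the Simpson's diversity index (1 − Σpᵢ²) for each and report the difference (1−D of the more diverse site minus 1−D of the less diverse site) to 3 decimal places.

0.007

Sample 1: N=161, proportions 0.08696, 0.32919, 0.11801, 0.06211, 0.1677, 0.23602, giving 1−D = 0.78245 (working shown to 5 dp, full precision carried).
Sample 2: N=132, proportions 0.10606, 0.0303, 0.10606, 0.10606, 0.06061, 0.03788, 0.03788, 0.00758, 0.05303, 0.0303, 0.42424, giving 1−D = 0.77502.
Difference = |0.78245 − 0.77502| = 0.00743, i.e. 0.007 to 3 decimal places.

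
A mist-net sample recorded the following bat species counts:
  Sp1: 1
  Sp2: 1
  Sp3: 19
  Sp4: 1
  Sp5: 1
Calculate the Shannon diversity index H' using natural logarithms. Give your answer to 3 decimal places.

0.703

Total N = 1+1+19+1+1 = 23, so the proportions are 0.04348, 0.04348, 0.82609, 0.04348, 0.04348 (working shown to 5 dp, full precision carried).
Each pᵢ ln pᵢ term: 0.04348×(-3.13549)=-0.13633, 0.04348×(-3.13549)=-0.13633, 0.82609×(-0.19106)=-0.15783, 0.04348×(-3.13549)=-0.13633, 0.04348×(-3.13549)=-0.13633.
Sum = -0.70313, so H' = 0.703.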